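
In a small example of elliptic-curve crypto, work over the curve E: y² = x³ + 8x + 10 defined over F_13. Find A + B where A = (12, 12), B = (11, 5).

(0, 7)

(12, 12) + (11, 5). λ = (5 - 12)/(11 - 12) ≡ 6/12 mod 13. 12⁻¹ ≡ 12 (mod 13), so λ ≡ 7.
  x = λ² - 12 - 11 = 49 - 23 ≡ 0; y = λ·(12 - 0) - 12 ≡ 7. → (0, 7)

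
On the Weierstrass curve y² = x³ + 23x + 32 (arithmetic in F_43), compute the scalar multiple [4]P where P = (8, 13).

Repeated addition: build up to 4P.
2P: tangent at (8, 13): λ = (3·8² + 23)/(2·13) ≡ 0/26. 26⁻¹ ≡ 5 (mod 43), so λ ≡ 0·5 ≡ 0.
  x = λ² - 8 - 8 = 0 - 16 ≡ 27; y = λ·(8 - 27) - 13 ≡ 30. → (27, 30)
3P: (27, 30) + (8, 13). λ = (13 - 30)/(8 - 27) ≡ 26/24 mod 43. 24⁻¹ ≡ 9 (mod 43), so λ ≡ 19.
  x = λ² - 27 - 8 = 361 - 35 ≡ 25; y = λ·(27 - 25) - 30 ≡ 8. → (25, 8)
4P: (25, 8) + (8, 13). λ = (13 - 8)/(8 - 25) ≡ 5/26 mod 43. 26⁻¹ ≡ 5 (mod 43) since 26·5 = 130 ≡ 1, so λ ≡ 25.
  x = λ² - 25 - 8 = 625 - 33 ≡ 33; y = λ·(25 - 33) - 8 ≡ 7. → (33, 7)

(33, 7)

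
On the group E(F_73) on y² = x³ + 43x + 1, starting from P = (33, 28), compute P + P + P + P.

Repeated addition: build up to 4P.
2P: tangent at (33, 28): λ = (3·33² + 43)/(2·28) ≡ 25/56. 56⁻¹ ≡ 30 (mod 73), so λ ≡ 25·30 ≡ 20.
  x = λ² - 33 - 33 = 400 - 66 ≡ 42; y = λ·(33 - 42) - 28 ≡ 11. → (42, 11)
3P: (42, 11) + (33, 28). λ = (28 - 11)/(33 - 42) ≡ 17/64 mod 73. 64⁻¹ ≡ 8 (mod 73), so λ ≡ 63.
  x = λ² - 42 - 33 = 3969 - 75 ≡ 25; y = λ·(42 - 25) - 11 ≡ 38. → (25, 38)
4P: (25, 38) + (33, 28). λ = (28 - 38)/(33 - 25) ≡ 63/8 mod 73. 8⁻¹ ≡ 64 (mod 73), so λ ≡ 17.
  x = λ² - 25 - 33 = 289 - 58 ≡ 12; y = λ·(25 - 12) - 38 ≡ 37. → (12, 37)

(12, 37)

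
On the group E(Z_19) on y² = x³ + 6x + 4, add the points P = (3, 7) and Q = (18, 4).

(14, 18)

(3, 7) + (18, 4). λ = (4 - 7)/(18 - 3) ≡ 16/15 mod 19. 15⁻¹ ≡ 14 (mod 19), so λ ≡ 15.
  x = λ² - 3 - 18 = 225 - 21 ≡ 14; y = λ·(3 - 14) - 7 ≡ 18. → (14, 18)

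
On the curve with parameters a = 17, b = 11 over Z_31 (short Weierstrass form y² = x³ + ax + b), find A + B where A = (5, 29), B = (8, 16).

(23, 18)

(5, 29) + (8, 16). λ = (16 - 29)/(8 - 5) ≡ 18/3 mod 31. 3⁻¹ ≡ 21 (mod 31) since 3·21 = 63 ≡ 1, so λ ≡ 6.
  x = λ² - 5 - 8 = 36 - 13 ≡ 23; y = λ·(5 - 23) - 29 ≡ 18. → (23, 18)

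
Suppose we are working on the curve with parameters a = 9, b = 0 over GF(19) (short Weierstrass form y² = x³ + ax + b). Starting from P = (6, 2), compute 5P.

Double-and-add on 5 = (101)₂. Start with P = (6, 2) for the leading 1-bit.
double: tangent at (6, 2): λ = (3·6² + 9)/(2·2) ≡ 3/4. 4⁻¹ ≡ 5 (mod 19) since 4·5 = 20 ≡ 1, so λ ≡ 3·5 ≡ 15.
  x = λ² - 6 - 6 = 225 - 12 ≡ 4; y = λ·(6 - 4) - 2 ≡ 9. → (4, 9)
double: tangent at (4, 9): λ = (3·4² + 9)/(2·9) ≡ 0/18. 18⁻¹ ≡ 18 (mod 19), so λ ≡ 0·18 ≡ 0.
  x = λ² - 4 - 4 = 0 - 8 ≡ 11; y = λ·(4 - 11) - 9 ≡ 10. → (11, 10)
add P: (11, 10) + (6, 2). λ = (2 - 10)/(6 - 11) ≡ 11/14 mod 19. 14⁻¹ ≡ 15 (mod 19), so λ ≡ 13.
  x = λ² - 11 - 6 = 169 - 17 ≡ 0; y = λ·(11 - 0) - 10 ≡ 0. → (0, 0)

(0, 0)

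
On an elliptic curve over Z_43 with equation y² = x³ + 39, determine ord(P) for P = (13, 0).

2

2P: (13, 0) + (13, 0): same x and y₁ ≡ -y₂, so the sum is ∞.
2P = ∞, so the order is 2.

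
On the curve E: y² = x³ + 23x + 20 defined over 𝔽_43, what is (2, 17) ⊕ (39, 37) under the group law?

(2, 17) + (39, 37). λ = (37 - 17)/(39 - 2) ≡ 20/37 mod 43. 37⁻¹ ≡ 7 (mod 43) since 37·7 = 259 ≡ 1, so λ ≡ 11.
  x = λ² - 2 - 39 = 121 - 41 ≡ 37; y = λ·(2 - 37) - 17 ≡ 28. → (37, 28)

(37, 28)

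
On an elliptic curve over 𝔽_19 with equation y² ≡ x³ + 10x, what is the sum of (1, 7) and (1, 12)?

O

The two points share x = 1 and their y-coordinates satisfy 7 + 12 ≡ 0 (mod 19), so they are inverses. Their sum is O.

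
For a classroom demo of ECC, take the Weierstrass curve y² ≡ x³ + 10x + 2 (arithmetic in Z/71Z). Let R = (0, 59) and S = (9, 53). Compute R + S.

(23, 51)

(0, 59) + (9, 53). λ = (53 - 59)/(9 - 0) ≡ 65/9 mod 71. 9⁻¹ ≡ 8 (mod 71), so λ ≡ 23.
  x = λ² - 0 - 9 = 529 - 9 ≡ 23; y = λ·(0 - 23) - 59 ≡ 51. → (23, 51)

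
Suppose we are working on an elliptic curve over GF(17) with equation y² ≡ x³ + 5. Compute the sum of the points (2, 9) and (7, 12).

(7, 5)

(2, 9) + (7, 12). λ = (12 - 9)/(7 - 2) ≡ 3/5 mod 17. 5⁻¹ ≡ 7 (mod 17) since 5·7 = 35 ≡ 1, so λ ≡ 4.
  x = λ² - 2 - 7 = 16 - 9 ≡ 7; y = λ·(2 - 7) - 9 ≡ 5. → (7, 5)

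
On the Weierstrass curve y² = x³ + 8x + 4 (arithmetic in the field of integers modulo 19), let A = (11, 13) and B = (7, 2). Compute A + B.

(5, 13)

(11, 13) + (7, 2). λ = (2 - 13)/(7 - 11) ≡ 8/15 mod 19. 15⁻¹ ≡ 14 (mod 19), so λ ≡ 17.
  x = λ² - 11 - 7 = 289 - 18 ≡ 5; y = λ·(11 - 5) - 13 ≡ 13. → (5, 13)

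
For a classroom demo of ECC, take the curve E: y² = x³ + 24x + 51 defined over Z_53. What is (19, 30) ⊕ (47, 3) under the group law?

(46, 32)

(19, 30) + (47, 3). λ = (3 - 30)/(47 - 19) ≡ 26/28 mod 53. 28⁻¹ ≡ 36 (mod 53) since 28·36 = 1008 ≡ 1, so λ ≡ 35.
  x = λ² - 19 - 47 = 1225 - 66 ≡ 46; y = λ·(19 - 46) - 30 ≡ 32. → (46, 32)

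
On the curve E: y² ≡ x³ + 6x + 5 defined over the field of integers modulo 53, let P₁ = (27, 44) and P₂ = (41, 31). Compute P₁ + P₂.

(27, 44) + (41, 31). λ = (31 - 44)/(41 - 27) ≡ 40/14 mod 53. 14⁻¹ ≡ 19 (mod 53) since 14·19 = 266 ≡ 1, so λ ≡ 18.
  x = λ² - 27 - 41 = 324 - 68 ≡ 44; y = λ·(27 - 44) - 44 ≡ 21. → (44, 21)

(44, 21)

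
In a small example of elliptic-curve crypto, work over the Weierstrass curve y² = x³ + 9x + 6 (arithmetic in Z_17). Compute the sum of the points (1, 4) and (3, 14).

(1, 4) + (3, 14). λ = (14 - 4)/(3 - 1) ≡ 10/2 mod 17. 2⁻¹ ≡ 9 (mod 17), so λ ≡ 5.
  x = λ² - 1 - 3 = 25 - 4 ≡ 4; y = λ·(1 - 4) - 4 ≡ 15. → (4, 15)

(4, 15)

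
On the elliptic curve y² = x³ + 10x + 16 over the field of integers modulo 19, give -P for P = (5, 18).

-(5, 18) = (5, -18 mod 19) = (5, 1).

(5, 1)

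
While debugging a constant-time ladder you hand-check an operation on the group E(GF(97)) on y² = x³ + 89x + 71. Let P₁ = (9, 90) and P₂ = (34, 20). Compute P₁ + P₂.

(9, 90) + (34, 20). λ = (20 - 90)/(34 - 9) ≡ 27/25 mod 97. 25⁻¹ ≡ 66 (mod 97), so λ ≡ 36.
  x = λ² - 9 - 34 = 1296 - 43 ≡ 89; y = λ·(9 - 89) - 90 ≡ 37. → (89, 37)

(89, 37)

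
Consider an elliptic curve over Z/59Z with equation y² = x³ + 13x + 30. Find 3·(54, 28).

(16, 26)

Write P = (54, 28).
Repeated addition: build up to 3P.
2P: tangent at (54, 28): λ = (3·54² + 13)/(2·28) ≡ 29/56. 56⁻¹ ≡ 39 (mod 59) since 56·39 = 2184 ≡ 1, so λ ≡ 29·39 ≡ 10.
  x = λ² - 54 - 54 = 100 - 108 ≡ 51; y = λ·(54 - 51) - 28 ≡ 2. → (51, 2)
3P: (51, 2) + (54, 28). λ = (28 - 2)/(54 - 51) ≡ 26/3 mod 59. 3⁻¹ ≡ 20 (mod 59), so λ ≡ 48.
  x = λ² - 51 - 54 = 2304 - 105 ≡ 16; y = λ·(51 - 16) - 2 ≡ 26. → (16, 26)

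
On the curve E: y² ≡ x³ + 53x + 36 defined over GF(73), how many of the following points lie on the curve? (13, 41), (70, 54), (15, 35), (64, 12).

3

(13, 41): 41² ≡ 2, rhs ≡ 2 → on.
(70, 54): 54² ≡ 69, rhs ≡ 69 → on.
(15, 35): 35² ≡ 57, rhs ≡ 45 → off.
(64, 12): 12² ≡ 71, rhs ≡ 71 → on.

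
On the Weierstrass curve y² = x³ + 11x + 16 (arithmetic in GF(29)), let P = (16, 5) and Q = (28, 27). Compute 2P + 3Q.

(23, 13)

First 2P:
Repeated addition: build up to 2P.
2P: tangent at (16, 5): λ = (3·16² + 11)/(2·5) ≡ 25/10. 10⁻¹ ≡ 3 (mod 29), so λ ≡ 25·3 ≡ 17.
  x = λ² - 16 - 16 = 289 - 32 ≡ 25; y = λ·(16 - 25) - 5 ≡ 16. → (25, 16)
2P = (25, 16).
Next 3Q:
Repeated addition: build up to 3Q.
2Q: tangent at (28, 27): λ = (3·28² + 11)/(2·27) ≡ 14/25. 25⁻¹ ≡ 7 (mod 29), so λ ≡ 14·7 ≡ 11.
  x = λ² - 28 - 28 = 121 - 56 ≡ 7; y = λ·(28 - 7) - 27 ≡ 1. → (7, 1)
3Q: (7, 1) + (28, 27). λ = (27 - 1)/(28 - 7) ≡ 26/21 mod 29. 21⁻¹ ≡ 18 (mod 29), so λ ≡ 4.
  x = λ² - 7 - 28 = 16 - 35 ≡ 10; y = λ·(7 - 10) - 1 ≡ 16. → (10, 16)
3Q = (10, 16).
Finally 2P + 3Q:
(25, 16) + (10, 16). λ = (16 - 16)/(10 - 25) ≡ 0/14 mod 29. 14⁻¹ ≡ 27 (mod 29) since 14·27 = 378 ≡ 1, so λ ≡ 0.
  x = λ² - 25 - 10 = 0 - 35 ≡ 23; y = λ·(25 - 23) - 16 ≡ 13. → (23, 13)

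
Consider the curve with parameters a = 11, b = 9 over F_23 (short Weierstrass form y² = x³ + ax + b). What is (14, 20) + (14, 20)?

(11, 14)

tangent at (14, 20): λ = (3·14² + 11)/(2·20) ≡ 1/17. 17⁻¹ ≡ 19 (mod 23), so λ ≡ 1·19 ≡ 19.
  x = λ² - 14 - 14 = 361 - 28 ≡ 11; y = λ·(14 - 11) - 20 ≡ 14. → (11, 14)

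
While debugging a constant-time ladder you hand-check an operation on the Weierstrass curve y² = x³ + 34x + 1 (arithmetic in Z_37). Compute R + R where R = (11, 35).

(12, 18)

tangent at (11, 35): λ = (3·11² + 34)/(2·35) ≡ 27/33. 33⁻¹ ≡ 9 (mod 37) since 33·9 = 297 ≡ 1, so λ ≡ 27·9 ≡ 21.
  x = λ² - 11 - 11 = 441 - 22 ≡ 12; y = λ·(11 - 12) - 35 ≡ 18. → (12, 18)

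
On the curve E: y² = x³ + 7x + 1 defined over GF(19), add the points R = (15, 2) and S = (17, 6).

(10, 8)

(15, 2) + (17, 6). λ = (6 - 2)/(17 - 15) ≡ 4/2 mod 19. 2⁻¹ ≡ 10 (mod 19) since 2·10 = 20 ≡ 1, so λ ≡ 2.
  x = λ² - 15 - 17 = 4 - 32 ≡ 10; y = λ·(15 - 10) - 2 ≡ 8. → (10, 8)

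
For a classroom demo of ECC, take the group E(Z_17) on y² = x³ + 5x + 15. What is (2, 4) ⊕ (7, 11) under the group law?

(12, 16)

(2, 4) + (7, 11). λ = (11 - 4)/(7 - 2) ≡ 7/5 mod 17. 5⁻¹ ≡ 7 (mod 17), so λ ≡ 15.
  x = λ² - 2 - 7 = 225 - 9 ≡ 12; y = λ·(2 - 12) - 4 ≡ 16. → (12, 16)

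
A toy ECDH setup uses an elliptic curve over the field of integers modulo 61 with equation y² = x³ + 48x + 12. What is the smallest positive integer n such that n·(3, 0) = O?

2P: (3, 0) + (3, 0): same x and y₁ ≡ -y₂, so the sum is O.
2P = O, so the order is 2.

2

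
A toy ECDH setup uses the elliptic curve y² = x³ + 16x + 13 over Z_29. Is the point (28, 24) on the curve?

y² = 24² ≡ 25; x³ + 16x + 13 = 22413 ≡ 25 (mod 29). 25 = 25.

yes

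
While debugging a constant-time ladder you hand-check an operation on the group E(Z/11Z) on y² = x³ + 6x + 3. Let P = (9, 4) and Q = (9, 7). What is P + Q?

O

The two points share x = 9 and their y-coordinates satisfy 4 + 7 ≡ 0 (mod 11), so they are inverses. Their sum is 𝒪.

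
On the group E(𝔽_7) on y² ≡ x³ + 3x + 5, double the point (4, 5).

(1, 4)

tangent at (4, 5): λ = (3·4² + 3)/(2·5) ≡ 2/3. 3⁻¹ ≡ 5 (mod 7) since 3·5 = 15 ≡ 1, so λ ≡ 2·5 ≡ 3.
  x = λ² - 4 - 4 = 9 - 8 ≡ 1; y = λ·(4 - 1) - 5 ≡ 4. → (1, 4)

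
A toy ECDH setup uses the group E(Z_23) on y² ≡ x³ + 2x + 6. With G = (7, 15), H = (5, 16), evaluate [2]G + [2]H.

(2, 8)

First 2G:
Repeated addition: build up to 2G.
2G: tangent at (7, 15): λ = (3·7² + 2)/(2·15) ≡ 11/7. 7⁻¹ ≡ 10 (mod 23) since 7·10 = 70 ≡ 1, so λ ≡ 11·10 ≡ 18.
  x = λ² - 7 - 7 = 324 - 14 ≡ 11; y = λ·(7 - 11) - 15 ≡ 5. → (11, 5)
2G = (11, 5).
Next 2H:
Repeated addition: build up to 2H.
2H: tangent at (5, 16): λ = (3·5² + 2)/(2·16) ≡ 8/9. 9⁻¹ ≡ 18 (mod 23), so λ ≡ 8·18 ≡ 6.
  x = λ² - 5 - 5 = 36 - 10 ≡ 3; y = λ·(5 - 3) - 16 ≡ 19. → (3, 19)
2H = (3, 19).
Finally 2G + 2H:
(11, 5) + (3, 19). λ = (19 - 5)/(3 - 11) ≡ 14/15 mod 23. 15⁻¹ ≡ 20 (mod 23) since 15·20 = 300 ≡ 1, so λ ≡ 4.
  x = λ² - 11 - 3 = 16 - 14 ≡ 2; y = λ·(11 - 2) - 5 ≡ 8. → (2, 8)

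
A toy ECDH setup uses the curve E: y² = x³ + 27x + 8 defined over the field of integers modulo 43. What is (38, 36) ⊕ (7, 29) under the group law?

(38, 36) + (7, 29). λ = (29 - 36)/(7 - 38) ≡ 36/12 mod 43. 12⁻¹ ≡ 18 (mod 43), so λ ≡ 3.
  x = λ² - 38 - 7 = 9 - 45 ≡ 7; y = λ·(38 - 7) - 36 ≡ 14. → (7, 14)

(7, 14)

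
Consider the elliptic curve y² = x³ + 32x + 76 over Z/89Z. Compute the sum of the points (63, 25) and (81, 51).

(63, 25) + (81, 51). λ = (51 - 25)/(81 - 63) ≡ 26/18 mod 89. 18⁻¹ ≡ 5 (mod 89), so λ ≡ 41.
  x = λ² - 63 - 81 = 1681 - 144 ≡ 24; y = λ·(63 - 24) - 25 ≡ 61. → (24, 61)

(24, 61)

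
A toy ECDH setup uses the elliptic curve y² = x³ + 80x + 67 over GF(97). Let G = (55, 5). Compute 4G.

(60, 17)

Double-and-add on 4 = (100)₂. Start with G = (55, 5) for the leading 1-bit.
double: tangent at (55, 5): λ = (3·55² + 80)/(2·5) ≡ 37/10. 10⁻¹ ≡ 68 (mod 97), so λ ≡ 37·68 ≡ 91.
  x = λ² - 55 - 55 = 8281 - 110 ≡ 23; y = λ·(55 - 23) - 5 ≡ 94. → (23, 94)
double: tangent at (23, 94): λ = (3·23² + 80)/(2·94) ≡ 18/91. 91⁻¹ ≡ 16 (mod 97), so λ ≡ 18·16 ≡ 94.
  x = λ² - 23 - 23 = 8836 - 46 ≡ 60; y = λ·(23 - 60) - 94 ≡ 17. → (60, 17)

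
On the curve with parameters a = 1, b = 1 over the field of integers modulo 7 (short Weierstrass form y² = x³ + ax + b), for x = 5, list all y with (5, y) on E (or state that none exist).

none

x³ + 1x + 1 = 131 ≡ 5 (mod 7).
5 is a non-residue mod 7; no y exists.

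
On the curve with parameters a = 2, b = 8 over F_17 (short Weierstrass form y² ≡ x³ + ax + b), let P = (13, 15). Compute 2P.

(7, 12)

tangent at (13, 15): λ = (3·13² + 2)/(2·15) ≡ 16/13. 13⁻¹ ≡ 4 (mod 17) since 13·4 = 52 ≡ 1, so λ ≡ 16·4 ≡ 13.
  x = λ² - 13 - 13 = 169 - 26 ≡ 7; y = λ·(13 - 7) - 15 ≡ 12. → (7, 12)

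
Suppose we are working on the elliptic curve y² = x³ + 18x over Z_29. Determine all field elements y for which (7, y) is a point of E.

x³ + 18x + 0 = 469 ≡ 5 (mod 29).
Square roots of 5 mod 29: 11 and 18 (since 11² = 121 ≡ 5).

11, 18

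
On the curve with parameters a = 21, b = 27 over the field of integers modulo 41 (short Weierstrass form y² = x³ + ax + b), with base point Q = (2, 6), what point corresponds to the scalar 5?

(24, 13)

Double-and-add on 5 = (101)₂. Start with Q = (2, 6) for the leading 1-bit.
double: tangent at (2, 6): λ = (3·2² + 21)/(2·6) ≡ 33/12. 12⁻¹ ≡ 24 (mod 41) since 12·24 = 288 ≡ 1, so λ ≡ 33·24 ≡ 13.
  x = λ² - 2 - 2 = 169 - 4 ≡ 1; y = λ·(2 - 1) - 6 ≡ 7. → (1, 7)
double: tangent at (1, 7): λ = (3·1² + 21)/(2·7) ≡ 24/14. 14⁻¹ ≡ 3 (mod 41), so λ ≡ 24·3 ≡ 31.
  x = λ² - 1 - 1 = 961 - 2 ≡ 16; y = λ·(1 - 16) - 7 ≡ 20. → (16, 20)
add Q: (16, 20) + (2, 6). λ = (6 - 20)/(2 - 16) ≡ 27/27 mod 41. 27⁻¹ ≡ 38 (mod 41), so λ ≡ 1.
  x = λ² - 16 - 2 = 1 - 18 ≡ 24; y = λ·(16 - 24) - 20 ≡ 13. → (24, 13)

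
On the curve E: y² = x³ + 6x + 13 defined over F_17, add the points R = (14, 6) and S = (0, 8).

(11, 13)

(14, 6) + (0, 8). λ = (8 - 6)/(0 - 14) ≡ 2/3 mod 17. 3⁻¹ ≡ 6 (mod 17) since 3·6 = 18 ≡ 1, so λ ≡ 12.
  x = λ² - 14 - 0 = 144 - 14 ≡ 11; y = λ·(14 - 11) - 6 ≡ 13. → (11, 13)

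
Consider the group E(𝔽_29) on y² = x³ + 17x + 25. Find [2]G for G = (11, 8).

(11, 21)

tangent at (11, 8): λ = (3·11² + 17)/(2·8) ≡ 3/16. 16⁻¹ ≡ 20 (mod 29) since 16·20 = 320 ≡ 1, so λ ≡ 3·20 ≡ 2.
  x = λ² - 11 - 11 = 4 - 22 ≡ 11; y = λ·(11 - 11) - 8 ≡ 21. → (11, 21)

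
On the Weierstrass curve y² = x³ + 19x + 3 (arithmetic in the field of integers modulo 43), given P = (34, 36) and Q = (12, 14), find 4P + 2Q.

(33, 19)

First 4P:
Double-and-add on 4 = (100)₂. Start with P = (34, 36) for the leading 1-bit.
double: tangent at (34, 36): λ = (3·34² + 19)/(2·36) ≡ 4/29. 29⁻¹ ≡ 3 (mod 43) since 29·3 = 87 ≡ 1, so λ ≡ 4·3 ≡ 12.
  x = λ² - 34 - 34 = 144 - 68 ≡ 33; y = λ·(34 - 33) - 36 ≡ 19. → (33, 19)
double: tangent at (33, 19): λ = (3·33² + 19)/(2·19) ≡ 18/38. 38⁻¹ ≡ 17 (mod 43) since 38·17 = 646 ≡ 1, so λ ≡ 18·17 ≡ 5.
  x = λ² - 33 - 33 = 25 - 66 ≡ 2; y = λ·(33 - 2) - 19 ≡ 7. → (2, 7)
4P = (2, 7).
Next 2Q:
Repeated addition: build up to 2Q.
2Q: tangent at (12, 14): λ = (3·12² + 19)/(2·14) ≡ 21/28. 28⁻¹ ≡ 20 (mod 43), so λ ≡ 21·20 ≡ 33.
  x = λ² - 12 - 12 = 1089 - 24 ≡ 33; y = λ·(12 - 33) - 14 ≡ 24. → (33, 24)
2Q = (33, 24).
Finally 4P + 2Q:
(2, 7) + (33, 24). λ = (24 - 7)/(33 - 2) ≡ 17/31 mod 43. 31⁻¹ ≡ 25 (mod 43), so λ ≡ 38.
  x = λ² - 2 - 33 = 1444 - 35 ≡ 33; y = λ·(2 - 33) - 7 ≡ 19. → (33, 19)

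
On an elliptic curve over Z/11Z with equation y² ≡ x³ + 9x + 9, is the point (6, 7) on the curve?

y² = 7² ≡ 5; x³ + 9x + 9 = 279 ≡ 4 (mod 11). 5 ≠ 4.

no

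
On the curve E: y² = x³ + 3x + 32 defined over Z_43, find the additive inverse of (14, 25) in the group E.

(14, 18)

-(14, 25) = (14, -25 mod 43) = (14, 18).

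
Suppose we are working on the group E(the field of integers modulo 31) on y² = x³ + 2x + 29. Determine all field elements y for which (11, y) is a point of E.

7, 24

x³ + 2x + 29 = 1382 ≡ 18 (mod 31).
Square roots of 18 mod 31: 7 and 24 (since 7² = 49 ≡ 18).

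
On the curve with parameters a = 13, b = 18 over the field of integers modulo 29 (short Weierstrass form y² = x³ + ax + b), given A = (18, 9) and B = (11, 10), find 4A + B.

(5, 11)

First 4A:
Double-and-add on 4 = (100)₂. Start with A = (18, 9) for the leading 1-bit.
double: tangent at (18, 9): λ = (3·18² + 13)/(2·9) ≡ 28/18. 18⁻¹ ≡ 21 (mod 29), so λ ≡ 28·21 ≡ 8.
  x = λ² - 18 - 18 = 64 - 36 ≡ 28; y = λ·(18 - 28) - 9 ≡ 27. → (28, 27)
double: tangent at (28, 27): λ = (3·28² + 13)/(2·27) ≡ 16/25. 25⁻¹ ≡ 7 (mod 29) since 25·7 = 175 ≡ 1, so λ ≡ 16·7 ≡ 25.
  x = λ² - 28 - 28 = 625 - 56 ≡ 18; y = λ·(28 - 18) - 27 ≡ 20. → (18, 20)
4A = (18, 20).
Finally 4A + B:
(18, 20) + (11, 10). λ = (10 - 20)/(11 - 18) ≡ 19/22 mod 29. 22⁻¹ ≡ 4 (mod 29) since 22·4 = 88 ≡ 1, so λ ≡ 18.
  x = λ² - 18 - 11 = 324 - 29 ≡ 5; y = λ·(18 - 5) - 20 ≡ 11. → (5, 11)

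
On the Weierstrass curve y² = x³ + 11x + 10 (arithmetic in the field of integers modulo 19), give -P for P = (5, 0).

-(5, 0) = (5, -0 mod 19) = (5, 0).

(5, 0)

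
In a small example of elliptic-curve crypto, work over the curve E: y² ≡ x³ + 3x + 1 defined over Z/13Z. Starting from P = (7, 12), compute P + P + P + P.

(10, 2)

Repeated addition: build up to 4P.
2P: tangent at (7, 12): λ = (3·7² + 3)/(2·12) ≡ 7/11. 11⁻¹ ≡ 6 (mod 13), so λ ≡ 7·6 ≡ 3.
  x = λ² - 7 - 7 = 9 - 14 ≡ 8; y = λ·(7 - 8) - 12 ≡ 11. → (8, 11)
3P: (8, 11) + (7, 12). λ = (12 - 11)/(7 - 8) ≡ 1/12 mod 13. 12⁻¹ ≡ 12 (mod 13) since 12·12 = 144 ≡ 1, so λ ≡ 12.
  x = λ² - 8 - 7 = 144 - 15 ≡ 12; y = λ·(8 - 12) - 11 ≡ 6. → (12, 6)
4P: (12, 6) + (7, 12). λ = (12 - 6)/(7 - 12) ≡ 6/8 mod 13. 8⁻¹ ≡ 5 (mod 13), so λ ≡ 4.
  x = λ² - 12 - 7 = 16 - 19 ≡ 10; y = λ·(12 - 10) - 6 ≡ 2. → (10, 2)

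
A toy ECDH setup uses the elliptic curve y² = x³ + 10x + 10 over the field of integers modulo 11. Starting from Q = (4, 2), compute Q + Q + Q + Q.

Double-and-add on 4 = (100)₂. Start with Q = (4, 2) for the leading 1-bit.
double: tangent at (4, 2): λ = (3·4² + 10)/(2·2) ≡ 3/4. 4⁻¹ ≡ 3 (mod 11) since 4·3 = 12 ≡ 1, so λ ≡ 3·3 ≡ 9.
  x = λ² - 4 - 4 = 81 - 8 ≡ 7; y = λ·(4 - 7) - 2 ≡ 4. → (7, 4)
double: tangent at (7, 4): λ = (3·7² + 10)/(2·4) ≡ 3/8. 8⁻¹ ≡ 7 (mod 11) since 8·7 = 56 ≡ 1, so λ ≡ 3·7 ≡ 10.
  x = λ² - 7 - 7 = 100 - 14 ≡ 9; y = λ·(7 - 9) - 4 ≡ 9. → (9, 9)

(9, 9)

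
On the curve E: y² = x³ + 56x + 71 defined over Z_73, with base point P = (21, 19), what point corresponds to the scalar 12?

Double-and-add on 12 = (1100)₂. Start with P = (21, 19) for the leading 1-bit.
double: tangent at (21, 19): λ = (3·21² + 56)/(2·19) ≡ 65/38. 38⁻¹ ≡ 25 (mod 73) since 38·25 = 950 ≡ 1, so λ ≡ 65·25 ≡ 19.
  x = λ² - 21 - 21 = 361 - 42 ≡ 27; y = λ·(21 - 27) - 19 ≡ 13. → (27, 13)
add P: (27, 13) + (21, 19). λ = (19 - 13)/(21 - 27) ≡ 6/67 mod 73. 67⁻¹ ≡ 12 (mod 73), so λ ≡ 72.
  x = λ² - 27 - 21 = 5184 - 48 ≡ 26; y = λ·(27 - 26) - 13 ≡ 59. → (26, 59)
double: tangent at (26, 59): λ = (3·26² + 56)/(2·59) ≡ 40/45. 45⁻¹ ≡ 13 (mod 73) since 45·13 = 585 ≡ 1, so λ ≡ 40·13 ≡ 9.
  x = λ² - 26 - 26 = 81 - 52 ≡ 29; y = λ·(26 - 29) - 59 ≡ 60. → (29, 60)
double: tangent at (29, 60): λ = (3·29² + 56)/(2·60) ≡ 24/47. 47⁻¹ ≡ 14 (mod 73) since 47·14 = 658 ≡ 1, so λ ≡ 24·14 ≡ 44.
  x = λ² - 29 - 29 = 1936 - 58 ≡ 53; y = λ·(29 - 53) - 60 ≡ 52. → (53, 52)

(53, 52)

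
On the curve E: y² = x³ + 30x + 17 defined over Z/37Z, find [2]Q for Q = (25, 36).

tangent at (25, 36): λ = (3·25² + 30)/(2·36) ≡ 18/35. 35⁻¹ ≡ 18 (mod 37), so λ ≡ 18·18 ≡ 28.
  x = λ² - 25 - 25 = 784 - 50 ≡ 31; y = λ·(25 - 31) - 36 ≡ 18. → (31, 18)

(31, 18)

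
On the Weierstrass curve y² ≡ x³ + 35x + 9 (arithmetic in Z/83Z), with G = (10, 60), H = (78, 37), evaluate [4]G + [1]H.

(7, 4)

First 4G:
Double-and-add on 4 = (100)₂. Start with G = (10, 60) for the leading 1-bit.
double: tangent at (10, 60): λ = (3·10² + 35)/(2·60) ≡ 3/37. 37⁻¹ ≡ 9 (mod 83), so λ ≡ 3·9 ≡ 27.
  x = λ² - 10 - 10 = 729 - 20 ≡ 45; y = λ·(10 - 45) - 60 ≡ 74. → (45, 74)
double: tangent at (45, 74): λ = (3·45² + 35)/(2·74) ≡ 51/65. 65⁻¹ ≡ 23 (mod 83), so λ ≡ 51·23 ≡ 11.
  x = λ² - 45 - 45 = 121 - 90 ≡ 31; y = λ·(45 - 31) - 74 ≡ 80. → (31, 80)
4G = (31, 80).
Finally 4G + H:
(31, 80) + (78, 37). λ = (37 - 80)/(78 - 31) ≡ 40/47 mod 83. 47⁻¹ ≡ 53 (mod 83) since 47·53 = 2491 ≡ 1, so λ ≡ 45.
  x = λ² - 31 - 78 = 2025 - 109 ≡ 7; y = λ·(31 - 7) - 80 ≡ 4. → (7, 4)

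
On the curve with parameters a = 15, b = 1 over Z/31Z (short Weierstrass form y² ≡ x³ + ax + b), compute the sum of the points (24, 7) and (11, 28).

(12, 7)

(24, 7) + (11, 28). λ = (28 - 7)/(11 - 24) ≡ 21/18 mod 31. 18⁻¹ ≡ 19 (mod 31), so λ ≡ 27.
  x = λ² - 24 - 11 = 729 - 35 ≡ 12; y = λ·(24 - 12) - 7 ≡ 7. → (12, 7)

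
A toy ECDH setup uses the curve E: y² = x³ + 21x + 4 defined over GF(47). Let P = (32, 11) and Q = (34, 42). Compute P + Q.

(45, 46)

(32, 11) + (34, 42). λ = (42 - 11)/(34 - 32) ≡ 31/2 mod 47. 2⁻¹ ≡ 24 (mod 47), so λ ≡ 39.
  x = λ² - 32 - 34 = 1521 - 66 ≡ 45; y = λ·(32 - 45) - 11 ≡ 46. → (45, 46)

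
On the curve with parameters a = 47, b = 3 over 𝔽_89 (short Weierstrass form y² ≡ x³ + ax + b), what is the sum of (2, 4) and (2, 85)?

The two points share x = 2 and their y-coordinates satisfy 4 + 85 ≡ 0 (mod 89), so they are inverses. Their sum is 𝒪.

O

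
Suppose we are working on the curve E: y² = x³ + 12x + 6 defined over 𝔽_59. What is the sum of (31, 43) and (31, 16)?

The two points share x = 31 and their y-coordinates satisfy 43 + 16 ≡ 0 (mod 59), so they are inverses. Their sum is O.

O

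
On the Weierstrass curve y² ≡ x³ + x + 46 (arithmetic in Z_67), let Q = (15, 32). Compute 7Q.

(65, 61)

Repeated addition: build up to 7Q.
2Q: tangent at (15, 32): λ = (3·15² + 1)/(2·32) ≡ 6/64. 64⁻¹ ≡ 22 (mod 67), so λ ≡ 6·22 ≡ 65.
  x = λ² - 15 - 15 = 4225 - 30 ≡ 41; y = λ·(15 - 41) - 32 ≡ 20. → (41, 20)
3Q: (41, 20) + (15, 32). λ = (32 - 20)/(15 - 41) ≡ 12/41 mod 67. 41⁻¹ ≡ 18 (mod 67) since 41·18 = 738 ≡ 1, so λ ≡ 15.
  x = λ² - 41 - 15 = 225 - 56 ≡ 35; y = λ·(41 - 35) - 20 ≡ 3. → (35, 3)
4Q: (35, 3) + (15, 32). λ = (32 - 3)/(15 - 35) ≡ 29/47 mod 67. 47⁻¹ ≡ 10 (mod 67) since 47·10 = 470 ≡ 1, so λ ≡ 22.
  x = λ² - 35 - 15 = 484 - 50 ≡ 32; y = λ·(35 - 32) - 3 ≡ 63. → (32, 63)
5Q: (32, 63) + (15, 32). λ = (32 - 63)/(15 - 32) ≡ 36/50 mod 67. 50⁻¹ ≡ 63 (mod 67), so λ ≡ 57.
  x = λ² - 32 - 15 = 3249 - 47 ≡ 53; y = λ·(32 - 53) - 63 ≡ 13. → (53, 13)
6Q: (53, 13) + (15, 32). λ = (32 - 13)/(15 - 53) ≡ 19/29 mod 67. 29⁻¹ ≡ 37 (mod 67), so λ ≡ 33.
  x = λ² - 53 - 15 = 1089 - 68 ≡ 16; y = λ·(53 - 16) - 13 ≡ 2. → (16, 2)
7Q: (16, 2) + (15, 32). λ = (32 - 2)/(15 - 16) ≡ 30/66 mod 67. 66⁻¹ ≡ 66 (mod 67), so λ ≡ 37.
  x = λ² - 16 - 15 = 1369 - 31 ≡ 65; y = λ·(16 - 65) - 2 ≡ 61. → (65, 61)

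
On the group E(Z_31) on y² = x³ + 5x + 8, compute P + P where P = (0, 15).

tangent at (0, 15): λ = (3·0² + 5)/(2·15) ≡ 5/30. 30⁻¹ ≡ 30 (mod 31) since 30·30 = 900 ≡ 1, so λ ≡ 5·30 ≡ 26.
  x = λ² - 0 - 0 = 676 - 0 ≡ 25; y = λ·(0 - 25) - 15 ≡ 17. → (25, 17)

(25, 17)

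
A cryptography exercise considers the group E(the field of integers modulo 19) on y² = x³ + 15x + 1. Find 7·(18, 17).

(1, 13)

Write Q = (18, 17).
Repeated addition: build up to 7Q.
2Q: tangent at (18, 17): λ = (3·18² + 15)/(2·17) ≡ 18/15. 15⁻¹ ≡ 14 (mod 19) since 15·14 = 210 ≡ 1, so λ ≡ 18·14 ≡ 5.
  x = λ² - 18 - 18 = 25 - 36 ≡ 8; y = λ·(18 - 8) - 17 ≡ 14. → (8, 14)
3Q: (8, 14) + (18, 17). λ = (17 - 14)/(18 - 8) ≡ 3/10 mod 19. 10⁻¹ ≡ 2 (mod 19), so λ ≡ 6.
  x = λ² - 8 - 18 = 36 - 26 ≡ 10; y = λ·(8 - 10) - 14 ≡ 12. → (10, 12)
4Q: (10, 12) + (18, 17). λ = (17 - 12)/(18 - 10) ≡ 5/8 mod 19. 8⁻¹ ≡ 12 (mod 19) since 8·12 = 96 ≡ 1, so λ ≡ 3.
  x = λ² - 10 - 18 = 9 - 28 ≡ 0; y = λ·(10 - 0) - 12 ≡ 18. → (0, 18)
5Q: (0, 18) + (18, 17). λ = (17 - 18)/(18 - 0) ≡ 18/18 mod 19. 18⁻¹ ≡ 18 (mod 19), so λ ≡ 1.
  x = λ² - 0 - 18 = 1 - 18 ≡ 2; y = λ·(0 - 2) - 18 ≡ 18. → (2, 18)
6Q: (2, 18) + (18, 17). λ = (17 - 18)/(18 - 2) ≡ 18/16 mod 19. 16⁻¹ ≡ 6 (mod 19), so λ ≡ 13.
  x = λ² - 2 - 18 = 169 - 20 ≡ 16; y = λ·(2 - 16) - 18 ≡ 9. → (16, 9)
7Q: (16, 9) + (18, 17). λ = (17 - 9)/(18 - 16) ≡ 8/2 mod 19. 2⁻¹ ≡ 10 (mod 19), so λ ≡ 4.
  x = λ² - 16 - 18 = 16 - 34 ≡ 1; y = λ·(16 - 1) - 9 ≡ 13. → (1, 13)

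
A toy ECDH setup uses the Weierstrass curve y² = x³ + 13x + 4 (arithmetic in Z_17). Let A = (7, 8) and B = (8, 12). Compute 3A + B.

O

First 3A:
Repeated addition: build up to 3A.
2A: tangent at (7, 8): λ = (3·7² + 13)/(2·8) ≡ 7/16. 16⁻¹ ≡ 16 (mod 17) since 16·16 = 256 ≡ 1, so λ ≡ 7·16 ≡ 10.
  x = λ² - 7 - 7 = 100 - 14 ≡ 1; y = λ·(7 - 1) - 8 ≡ 1. → (1, 1)
3A: (1, 1) + (7, 8). λ = (8 - 1)/(7 - 1) ≡ 7/6 mod 17. 6⁻¹ ≡ 3 (mod 17), so λ ≡ 4.
  x = λ² - 1 - 7 = 16 - 8 ≡ 8; y = λ·(1 - 8) - 1 ≡ 5. → (8, 5)
3A = (8, 5).
Finally 3A + B:
(8, 5) + (8, 12): same x and y₁ ≡ -y₂, so the sum is 𝒪.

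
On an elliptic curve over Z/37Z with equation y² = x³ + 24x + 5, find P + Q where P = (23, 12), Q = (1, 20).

(23, 12) + (1, 20). λ = (20 - 12)/(1 - 23) ≡ 8/15 mod 37. 15⁻¹ ≡ 5 (mod 37) since 15·5 = 75 ≡ 1, so λ ≡ 3.
  x = λ² - 23 - 1 = 9 - 24 ≡ 22; y = λ·(23 - 22) - 12 ≡ 28. → (22, 28)

(22, 28)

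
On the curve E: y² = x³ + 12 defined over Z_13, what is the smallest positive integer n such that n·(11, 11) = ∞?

2P: tangent at (11, 11): λ = (3·11² + 0)/(2·11) ≡ 12/9. 9⁻¹ ≡ 3 (mod 13) since 9·3 = 27 ≡ 1, so λ ≡ 12·3 ≡ 10.
  x = λ² - 11 - 11 = 100 - 22 ≡ 0; y = λ·(11 - 0) - 11 ≡ 8. → (0, 8)
3P: (0, 8) + (11, 11). λ = (11 - 8)/(11 - 0) ≡ 3/11 mod 13. 11⁻¹ ≡ 6 (mod 13), so λ ≡ 5.
  x = λ² - 0 - 11 = 25 - 11 ≡ 1; y = λ·(0 - 1) - 8 ≡ 0. → (1, 0)
4P: (1, 0) + (11, 11). λ = (11 - 0)/(11 - 1) ≡ 11/10 mod 13. 10⁻¹ ≡ 4 (mod 13), so λ ≡ 5.
  x = λ² - 1 - 11 = 25 - 12 ≡ 0; y = λ·(1 - 0) - 0 ≡ 5. → (0, 5)
5P: (0, 5) + (11, 11). λ = (11 - 5)/(11 - 0) ≡ 6/11 mod 13. 11⁻¹ ≡ 6 (mod 13), so λ ≡ 10.
  x = λ² - 0 - 11 = 100 - 11 ≡ 11; y = λ·(0 - 11) - 5 ≡ 2. → (11, 2)
6P: (11, 2) + (11, 11): same x and y₁ ≡ -y₂, so the sum is ∞.
6P = ∞, so the order is 6.

6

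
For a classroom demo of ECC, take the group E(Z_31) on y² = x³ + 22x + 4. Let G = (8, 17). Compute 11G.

Double-and-add on 11 = (1011)₂. Start with G = (8, 17) for the leading 1-bit.
double: tangent at (8, 17): λ = (3·8² + 22)/(2·17) ≡ 28/3. 3⁻¹ ≡ 21 (mod 31), so λ ≡ 28·21 ≡ 30.
  x = λ² - 8 - 8 = 900 - 16 ≡ 16; y = λ·(8 - 16) - 17 ≡ 22. → (16, 22)
double: tangent at (16, 22): λ = (3·16² + 22)/(2·22) ≡ 15/13. 13⁻¹ ≡ 12 (mod 31), so λ ≡ 15·12 ≡ 25.
  x = λ² - 16 - 16 = 625 - 32 ≡ 4; y = λ·(16 - 4) - 22 ≡ 30. → (4, 30)
add G: (4, 30) + (8, 17). λ = (17 - 30)/(8 - 4) ≡ 18/4 mod 31. 4⁻¹ ≡ 8 (mod 31), so λ ≡ 20.
  x = λ² - 4 - 8 = 400 - 12 ≡ 16; y = λ·(4 - 16) - 30 ≡ 9. → (16, 9)
double: tangent at (16, 9): λ = (3·16² + 22)/(2·9) ≡ 15/18. 18⁻¹ ≡ 19 (mod 31), so λ ≡ 15·19 ≡ 6.
  x = λ² - 16 - 16 = 36 - 32 ≡ 4; y = λ·(16 - 4) - 9 ≡ 1. → (4, 1)
add G: (4, 1) + (8, 17). λ = (17 - 1)/(8 - 4) ≡ 16/4 mod 31. 4⁻¹ ≡ 8 (mod 31) since 4·8 = 32 ≡ 1, so λ ≡ 4.
  x = λ² - 4 - 8 = 16 - 12 ≡ 4; y = λ·(4 - 4) - 1 ≡ 30. → (4, 30)

(4, 30)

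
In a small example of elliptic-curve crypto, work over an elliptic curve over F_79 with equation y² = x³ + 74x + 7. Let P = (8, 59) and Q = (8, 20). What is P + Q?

O

The two points share x = 8 and their y-coordinates satisfy 59 + 20 ≡ 0 (mod 79), so they are inverses. Their sum is O.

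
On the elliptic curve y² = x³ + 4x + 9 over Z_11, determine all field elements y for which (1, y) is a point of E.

5, 6

x³ + 4x + 9 = 14 ≡ 3 (mod 11).
Square roots of 3 mod 11: 5 and 6 (since 5² = 25 ≡ 3).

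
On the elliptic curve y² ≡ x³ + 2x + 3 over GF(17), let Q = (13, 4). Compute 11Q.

(16, 0)

Repeated addition: build up to 11Q.
2Q: tangent at (13, 4): λ = (3·13² + 2)/(2·4) ≡ 16/8. 8⁻¹ ≡ 15 (mod 17) since 8·15 = 120 ≡ 1, so λ ≡ 16·15 ≡ 2.
  x = λ² - 13 - 13 = 4 - 26 ≡ 12; y = λ·(13 - 12) - 4 ≡ 15. → (12, 15)
3Q: (12, 15) + (13, 4). λ = (4 - 15)/(13 - 12) ≡ 6/1 mod 17. 1⁻¹ ≡ 1 (mod 17) since 1·1 = 1 ≡ 1, so λ ≡ 6.
  x = λ² - 12 - 13 = 36 - 25 ≡ 11; y = λ·(12 - 11) - 15 ≡ 8. → (11, 8)
4Q: (11, 8) + (13, 4). λ = (4 - 8)/(13 - 11) ≡ 13/2 mod 17. 2⁻¹ ≡ 9 (mod 17), so λ ≡ 15.
  x = λ² - 11 - 13 = 225 - 24 ≡ 14; y = λ·(11 - 14) - 8 ≡ 15. → (14, 15)
5Q: (14, 15) + (13, 4). λ = (4 - 15)/(13 - 14) ≡ 6/16 mod 17. 16⁻¹ ≡ 16 (mod 17), so λ ≡ 11.
  x = λ² - 14 - 13 = 121 - 27 ≡ 9; y = λ·(14 - 9) - 15 ≡ 6. → (9, 6)
6Q: (9, 6) + (13, 4). λ = (4 - 6)/(13 - 9) ≡ 15/4 mod 17. 4⁻¹ ≡ 13 (mod 17), so λ ≡ 8.
  x = λ² - 9 - 13 = 64 - 22 ≡ 8; y = λ·(9 - 8) - 6 ≡ 2. → (8, 2)
7Q: (8, 2) + (13, 4). λ = (4 - 2)/(13 - 8) ≡ 2/5 mod 17. 5⁻¹ ≡ 7 (mod 17), so λ ≡ 14.
  x = λ² - 8 - 13 = 196 - 21 ≡ 5; y = λ·(8 - 5) - 2 ≡ 6. → (5, 6)
8Q: (5, 6) + (13, 4). λ = (4 - 6)/(13 - 5) ≡ 15/8 mod 17. 8⁻¹ ≡ 15 (mod 17) since 8·15 = 120 ≡ 1, so λ ≡ 4.
  x = λ² - 5 - 13 = 16 - 18 ≡ 15; y = λ·(5 - 15) - 6 ≡ 5. → (15, 5)
9Q: (15, 5) + (13, 4). λ = (4 - 5)/(13 - 15) ≡ 16/15 mod 17. 15⁻¹ ≡ 8 (mod 17), so λ ≡ 9.
  x = λ² - 15 - 13 = 81 - 28 ≡ 2; y = λ·(15 - 2) - 5 ≡ 10. → (2, 10)
10Q: (2, 10) + (13, 4). λ = (4 - 10)/(13 - 2) ≡ 11/11 mod 17. 11⁻¹ ≡ 14 (mod 17), so λ ≡ 1.
  x = λ² - 2 - 13 = 1 - 15 ≡ 3; y = λ·(2 - 3) - 10 ≡ 6. → (3, 6)
11Q: (3, 6) + (13, 4). λ = (4 - 6)/(13 - 3) ≡ 15/10 mod 17. 10⁻¹ ≡ 12 (mod 17), so λ ≡ 10.
  x = λ² - 3 - 13 = 100 - 16 ≡ 16; y = λ·(3 - 16) - 6 ≡ 0. → (16, 0)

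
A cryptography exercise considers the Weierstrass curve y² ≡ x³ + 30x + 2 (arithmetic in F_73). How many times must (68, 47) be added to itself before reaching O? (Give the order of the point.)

8

2P: tangent at (68, 47): λ = (3·68² + 30)/(2·47) ≡ 32/21. 21⁻¹ ≡ 7 (mod 73), so λ ≡ 32·7 ≡ 5.
  x = λ² - 68 - 68 = 25 - 136 ≡ 35; y = λ·(68 - 35) - 47 ≡ 45. → (35, 45)
3P: (35, 45) + (68, 47). λ = (47 - 45)/(68 - 35) ≡ 2/33 mod 73. 33⁻¹ ≡ 31 (mod 73) since 33·31 = 1023 ≡ 1, so λ ≡ 62.
  x = λ² - 35 - 68 = 3844 - 103 ≡ 18; y = λ·(35 - 18) - 45 ≡ 60. → (18, 60)
4P: (18, 60) + (68, 47). λ = (47 - 60)/(68 - 18) ≡ 60/50 mod 73. 50⁻¹ ≡ 19 (mod 73) since 50·19 = 950 ≡ 1, so λ ≡ 45.
  x = λ² - 18 - 68 = 2025 - 86 ≡ 41; y = λ·(18 - 41) - 60 ≡ 0. → (41, 0)
5P: (41, 0) + (68, 47). λ = (47 - 0)/(68 - 41) ≡ 47/27 mod 73. 27⁻¹ ≡ 46 (mod 73) since 27·46 = 1242 ≡ 1, so λ ≡ 45.
  x = λ² - 41 - 68 = 2025 - 109 ≡ 18; y = λ·(41 - 18) - 0 ≡ 13. → (18, 13)
6P: (18, 13) + (68, 47). λ = (47 - 13)/(68 - 18) ≡ 34/50 mod 73. 50⁻¹ ≡ 19 (mod 73), so λ ≡ 62.
  x = λ² - 18 - 68 = 3844 - 86 ≡ 35; y = λ·(18 - 35) - 13 ≡ 28. → (35, 28)
7P: (35, 28) + (68, 47). λ = (47 - 28)/(68 - 35) ≡ 19/33 mod 73. 33⁻¹ ≡ 31 (mod 73), so λ ≡ 5.
  x = λ² - 35 - 68 = 25 - 103 ≡ 68; y = λ·(35 - 68) - 28 ≡ 26. → (68, 26)
8P: (68, 26) + (68, 47): same x and y₁ ≡ -y₂, so the sum is O.
8P = O, so the order is 8.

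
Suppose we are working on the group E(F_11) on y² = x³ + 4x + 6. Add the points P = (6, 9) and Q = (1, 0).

(6, 9) + (1, 0). λ = (0 - 9)/(1 - 6) ≡ 2/6 mod 11. 6⁻¹ ≡ 2 (mod 11), so λ ≡ 4.
  x = λ² - 6 - 1 = 16 - 7 ≡ 9; y = λ·(6 - 9) - 9 ≡ 1. → (9, 1)

(9, 1)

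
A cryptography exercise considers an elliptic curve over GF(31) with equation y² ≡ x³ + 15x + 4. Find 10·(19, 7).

Write G = (19, 7).
Repeated addition: build up to 10G.
2G: tangent at (19, 7): λ = (3·19² + 15)/(2·7) ≡ 13/14. 14⁻¹ ≡ 20 (mod 31) since 14·20 = 280 ≡ 1, so λ ≡ 13·20 ≡ 12.
  x = λ² - 19 - 19 = 144 - 38 ≡ 13; y = λ·(19 - 13) - 7 ≡ 3. → (13, 3)
3G: (13, 3) + (19, 7). λ = (7 - 3)/(19 - 13) ≡ 4/6 mod 31. 6⁻¹ ≡ 26 (mod 31), so λ ≡ 11.
  x = λ² - 13 - 19 = 121 - 32 ≡ 27; y = λ·(13 - 27) - 3 ≡ 29. → (27, 29)
4G: (27, 29) + (19, 7). λ = (7 - 29)/(19 - 27) ≡ 9/23 mod 31. 23⁻¹ ≡ 27 (mod 31) since 23·27 = 621 ≡ 1, so λ ≡ 26.
  x = λ² - 27 - 19 = 676 - 46 ≡ 10; y = λ·(27 - 10) - 29 ≡ 10. → (10, 10)
5G: (10, 10) + (19, 7). λ = (7 - 10)/(19 - 10) ≡ 28/9 mod 31. 9⁻¹ ≡ 7 (mod 31), so λ ≡ 10.
  x = λ² - 10 - 19 = 100 - 29 ≡ 9; y = λ·(10 - 9) - 10 ≡ 0. → (9, 0)
6G: (9, 0) + (19, 7). λ = (7 - 0)/(19 - 9) ≡ 7/10 mod 31. 10⁻¹ ≡ 28 (mod 31), so λ ≡ 10.
  x = λ² - 9 - 19 = 100 - 28 ≡ 10; y = λ·(9 - 10) - 0 ≡ 21. → (10, 21)
7G: (10, 21) + (19, 7). λ = (7 - 21)/(19 - 10) ≡ 17/9 mod 31. 9⁻¹ ≡ 7 (mod 31), so λ ≡ 26.
  x = λ² - 10 - 19 = 676 - 29 ≡ 27; y = λ·(10 - 27) - 21 ≡ 2. → (27, 2)
8G: (27, 2) + (19, 7). λ = (7 - 2)/(19 - 27) ≡ 5/23 mod 31. 23⁻¹ ≡ 27 (mod 31), so λ ≡ 11.
  x = λ² - 27 - 19 = 121 - 46 ≡ 13; y = λ·(27 - 13) - 2 ≡ 28. → (13, 28)
9G: (13, 28) + (19, 7). λ = (7 - 28)/(19 - 13) ≡ 10/6 mod 31. 6⁻¹ ≡ 26 (mod 31), so λ ≡ 12.
  x = λ² - 13 - 19 = 144 - 32 ≡ 19; y = λ·(13 - 19) - 28 ≡ 24. → (19, 24)
10G: (19, 24) + (19, 7): same x and y₁ ≡ -y₂, so the sum is ∞.

O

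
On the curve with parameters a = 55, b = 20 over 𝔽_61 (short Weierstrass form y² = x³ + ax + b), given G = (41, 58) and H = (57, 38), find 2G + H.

(25, 60)

First 2G:
Repeated addition: build up to 2G.
2G: tangent at (41, 58): λ = (3·41² + 55)/(2·58) ≡ 35/55. 55⁻¹ ≡ 10 (mod 61) since 55·10 = 550 ≡ 1, so λ ≡ 35·10 ≡ 45.
  x = λ² - 41 - 41 = 2025 - 82 ≡ 52; y = λ·(41 - 52) - 58 ≡ 57. → (52, 57)
2G = (52, 57).
Finally 2G + H:
(52, 57) + (57, 38). λ = (38 - 57)/(57 - 52) ≡ 42/5 mod 61. 5⁻¹ ≡ 49 (mod 61), so λ ≡ 45.
  x = λ² - 52 - 57 = 2025 - 109 ≡ 25; y = λ·(52 - 25) - 57 ≡ 60. → (25, 60)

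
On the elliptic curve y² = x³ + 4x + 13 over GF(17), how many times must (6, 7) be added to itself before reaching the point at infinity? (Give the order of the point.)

5

2P: tangent at (6, 7): λ = (3·6² + 4)/(2·7) ≡ 10/14. 14⁻¹ ≡ 11 (mod 17) since 14·11 = 154 ≡ 1, so λ ≡ 10·11 ≡ 8.
  x = λ² - 6 - 6 = 64 - 12 ≡ 1; y = λ·(6 - 1) - 7 ≡ 16. → (1, 16)
3P: (1, 16) + (6, 7). λ = (7 - 16)/(6 - 1) ≡ 8/5 mod 17. 5⁻¹ ≡ 7 (mod 17), so λ ≡ 5.
  x = λ² - 1 - 6 = 25 - 7 ≡ 1; y = λ·(1 - 1) - 16 ≡ 1. → (1, 1)
4P: (1, 1) + (6, 7). λ = (7 - 1)/(6 - 1) ≡ 6/5 mod 17. 5⁻¹ ≡ 7 (mod 17), so λ ≡ 8.
  x = λ² - 1 - 6 = 64 - 7 ≡ 6; y = λ·(1 - 6) - 1 ≡ 10. → (6, 10)
5P: (6, 10) + (6, 7): same x and y₁ ≡ -y₂, so the sum is the point at infinity.
5P = the point at infinity, so the order is 5.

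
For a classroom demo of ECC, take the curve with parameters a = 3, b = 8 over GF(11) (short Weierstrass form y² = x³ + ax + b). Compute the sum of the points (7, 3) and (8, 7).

(1, 10)

(7, 3) + (8, 7). λ = (7 - 3)/(8 - 7) ≡ 4/1 mod 11. 1⁻¹ ≡ 1 (mod 11) since 1·1 = 1 ≡ 1, so λ ≡ 4.
  x = λ² - 7 - 8 = 16 - 15 ≡ 1; y = λ·(7 - 1) - 3 ≡ 10. → (1, 10)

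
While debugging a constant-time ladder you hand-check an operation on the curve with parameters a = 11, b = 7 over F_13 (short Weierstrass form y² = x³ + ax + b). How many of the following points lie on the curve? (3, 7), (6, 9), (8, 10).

2

(3, 7): 7² ≡ 10, rhs ≡ 2 → off.
(6, 9): 9² ≡ 3, rhs ≡ 3 → on.
(8, 10): 10² ≡ 9, rhs ≡ 9 → on.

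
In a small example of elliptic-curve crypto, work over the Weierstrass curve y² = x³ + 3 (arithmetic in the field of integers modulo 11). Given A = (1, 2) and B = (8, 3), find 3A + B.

First 3A:
Repeated addition: build up to 3A.
2A: tangent at (1, 2): λ = (3·1² + 0)/(2·2) ≡ 3/4. 4⁻¹ ≡ 3 (mod 11) since 4·3 = 12 ≡ 1, so λ ≡ 3·3 ≡ 9.
  x = λ² - 1 - 1 = 81 - 2 ≡ 2; y = λ·(1 - 2) - 2 ≡ 0. → (2, 0)
3A: (2, 0) + (1, 2). λ = (2 - 0)/(1 - 2) ≡ 2/10 mod 11. 10⁻¹ ≡ 10 (mod 11) since 10·10 = 100 ≡ 1, so λ ≡ 9.
  x = λ² - 2 - 1 = 81 - 3 ≡ 1; y = λ·(2 - 1) - 0 ≡ 9. → (1, 9)
3A = (1, 9).
Finally 3A + B:
(1, 9) + (8, 3). λ = (3 - 9)/(8 - 1) ≡ 5/7 mod 11. 7⁻¹ ≡ 8 (mod 11) since 7·8 = 56 ≡ 1, so λ ≡ 7.
  x = λ² - 1 - 8 = 49 - 9 ≡ 7; y = λ·(1 - 7) - 9 ≡ 4. → (7, 4)

(7, 4)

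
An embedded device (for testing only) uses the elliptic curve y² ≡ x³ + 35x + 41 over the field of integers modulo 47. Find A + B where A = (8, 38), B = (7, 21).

(8, 38) + (7, 21). λ = (21 - 38)/(7 - 8) ≡ 30/46 mod 47. 46⁻¹ ≡ 46 (mod 47) since 46·46 = 2116 ≡ 1, so λ ≡ 17.
  x = λ² - 8 - 7 = 289 - 15 ≡ 39; y = λ·(8 - 39) - 38 ≡ 46. → (39, 46)

(39, 46)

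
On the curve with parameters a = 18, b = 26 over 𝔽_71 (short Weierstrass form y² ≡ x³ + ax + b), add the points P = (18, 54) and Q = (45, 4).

(20, 47)

(18, 54) + (45, 4). λ = (4 - 54)/(45 - 18) ≡ 21/27 mod 71. 27⁻¹ ≡ 50 (mod 71) since 27·50 = 1350 ≡ 1, so λ ≡ 56.
  x = λ² - 18 - 45 = 3136 - 63 ≡ 20; y = λ·(18 - 20) - 54 ≡ 47. → (20, 47)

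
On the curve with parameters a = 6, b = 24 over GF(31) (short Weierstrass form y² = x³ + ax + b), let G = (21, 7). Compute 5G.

(21, 24)

Double-and-add on 5 = (101)₂. Start with G = (21, 7) for the leading 1-bit.
double: tangent at (21, 7): λ = (3·21² + 6)/(2·7) ≡ 27/14. 14⁻¹ ≡ 20 (mod 31), so λ ≡ 27·20 ≡ 13.
  x = λ² - 21 - 21 = 169 - 42 ≡ 3; y = λ·(21 - 3) - 7 ≡ 10. → (3, 10)
double: tangent at (3, 10): λ = (3·3² + 6)/(2·10) ≡ 2/20. 20⁻¹ ≡ 14 (mod 31), so λ ≡ 2·14 ≡ 28.
  x = λ² - 3 - 3 = 784 - 6 ≡ 3; y = λ·(3 - 3) - 10 ≡ 21. → (3, 21)
add G: (3, 21) + (21, 7). λ = (7 - 21)/(21 - 3) ≡ 17/18 mod 31. 18⁻¹ ≡ 19 (mod 31), so λ ≡ 13.
  x = λ² - 3 - 21 = 169 - 24 ≡ 21; y = λ·(3 - 21) - 21 ≡ 24. → (21, 24)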